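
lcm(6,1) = 6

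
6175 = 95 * 65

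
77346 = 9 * 8594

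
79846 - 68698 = 11148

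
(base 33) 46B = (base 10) 4565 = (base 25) 77F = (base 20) B85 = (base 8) 10725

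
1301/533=2 + 235/533 ≈ 2.44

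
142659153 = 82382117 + 60277036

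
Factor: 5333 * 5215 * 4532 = 2^2 * 5^1 * 7^1 * 11^1 * 103^1 * 149^1 * 5333^1 = 126042148540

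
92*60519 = 5567748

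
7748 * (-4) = -30992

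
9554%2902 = 848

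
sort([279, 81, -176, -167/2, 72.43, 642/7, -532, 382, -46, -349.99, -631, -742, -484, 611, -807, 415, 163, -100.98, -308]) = [-807, -742, -631, -532, -484, -349.99, -308, -176, -100.98, -167/2, -46, 72.43, 81, 642/7, 163, 279, 382, 415, 611]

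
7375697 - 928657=6447040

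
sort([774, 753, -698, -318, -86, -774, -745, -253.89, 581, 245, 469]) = [-774, -745, -698, -318, -253.89, -86, 245, 469, 581, 753, 774]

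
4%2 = 0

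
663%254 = 155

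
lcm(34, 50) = 850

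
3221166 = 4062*793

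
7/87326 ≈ 0.0000802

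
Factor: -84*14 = -1*2^3*3^1*7^2 = -1176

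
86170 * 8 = 689360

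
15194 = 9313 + 5881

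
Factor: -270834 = -1 * 2^1 * 3^1 * 45139^1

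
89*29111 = 2590879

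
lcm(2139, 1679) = 156147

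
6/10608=1/1768 ≈ 0.000566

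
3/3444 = 1/1148 ≈ 0.000871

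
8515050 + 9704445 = 18219495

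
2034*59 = 120006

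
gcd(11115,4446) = 2223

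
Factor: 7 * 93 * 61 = 3^1 * 7^1 * 31^1 * 61^1 = 39711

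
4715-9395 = -4680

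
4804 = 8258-3454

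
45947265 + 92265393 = 138212658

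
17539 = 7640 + 9899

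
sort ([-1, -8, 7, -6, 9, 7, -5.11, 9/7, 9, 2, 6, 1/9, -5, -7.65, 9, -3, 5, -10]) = [-10, -8, -7.65, -6, -5.11, -5, -3, -1, 1/9, 9/7, 2, 5, 6, 7, 7, 9, 9, 9]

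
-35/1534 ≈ -0.0228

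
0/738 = 0 = 0.00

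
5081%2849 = 2232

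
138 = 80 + 58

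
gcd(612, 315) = 9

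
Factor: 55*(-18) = -1*2^1*3^2*5^1*11^1 = -990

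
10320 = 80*129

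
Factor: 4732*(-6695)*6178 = -1*2^3*5^1*7^1*13^3*103^1*3089^1 = -195723611720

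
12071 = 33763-21692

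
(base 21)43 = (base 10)87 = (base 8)127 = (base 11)7a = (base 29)30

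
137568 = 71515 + 66053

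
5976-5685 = 291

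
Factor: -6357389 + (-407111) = -1 * 2^2 * 5^3 * 83^1 * 163^1 = -6764500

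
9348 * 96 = 897408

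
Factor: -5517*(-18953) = 3^2*11^1*613^1*1723^1 = 104563701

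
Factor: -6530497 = -1*2393^1*2729^1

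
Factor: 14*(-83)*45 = -1*2^1*3^2*5^1*7^1*83^1 = -52290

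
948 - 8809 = -7861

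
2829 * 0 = 0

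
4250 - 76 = 4174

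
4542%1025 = 442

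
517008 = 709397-192389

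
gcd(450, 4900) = 50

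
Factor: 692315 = 5^1 * 13^1 * 10651^1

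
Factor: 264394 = 2^1 * 13^1 * 10169^1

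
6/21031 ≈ 0.000285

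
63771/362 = 176 + 59/362≈176.16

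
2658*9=23922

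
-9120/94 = -4560/47 ≈ -97.02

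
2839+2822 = 5661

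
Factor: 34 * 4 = 2^3 * 17^1 = 136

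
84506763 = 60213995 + 24292768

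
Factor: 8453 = 79^1 * 107^1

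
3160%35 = 10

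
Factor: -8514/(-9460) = 2^(-1)*3^2*5^(-1) = 9/10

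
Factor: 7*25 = 5^2*7^1 = 175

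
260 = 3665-3405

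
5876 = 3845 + 2031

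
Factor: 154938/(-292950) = -1*3^(-2)*5^(-2)*7^1*17^1 = -119/225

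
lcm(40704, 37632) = 1994496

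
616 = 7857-7241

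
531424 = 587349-55925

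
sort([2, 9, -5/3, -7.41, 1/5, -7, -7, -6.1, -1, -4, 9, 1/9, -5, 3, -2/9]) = [-7.41, -7, -7, -6.1, -5, -4, -5/3, -1, -2/9, 1/9, 1/5, 2, 3, 9, 9]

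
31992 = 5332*6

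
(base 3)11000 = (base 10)108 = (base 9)130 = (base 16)6c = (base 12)90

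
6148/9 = 683 + 1/9 ≈ 683.11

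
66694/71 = 939 + 25/71 ≈ 939.35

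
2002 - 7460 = -5458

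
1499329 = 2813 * 533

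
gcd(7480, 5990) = 10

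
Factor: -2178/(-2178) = 1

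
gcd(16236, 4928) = 44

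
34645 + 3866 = 38511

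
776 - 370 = 406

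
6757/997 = 6 + 775/997 ≈ 6.78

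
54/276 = 9/46 ≈ 0.196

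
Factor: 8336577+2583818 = 5^1*929^1*2351^1 = 10920395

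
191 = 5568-5377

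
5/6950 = 1/1390 ≈ 0.000719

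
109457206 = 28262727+81194479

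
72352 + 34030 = 106382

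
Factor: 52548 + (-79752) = -1 * 2^2 * 3^1 * 2267^1 = -27204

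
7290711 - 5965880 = 1324831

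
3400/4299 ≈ 0.791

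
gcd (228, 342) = 114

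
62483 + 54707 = 117190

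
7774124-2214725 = 5559399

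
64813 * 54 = 3499902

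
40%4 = 0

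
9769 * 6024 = 58848456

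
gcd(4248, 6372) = 2124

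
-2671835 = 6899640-9571475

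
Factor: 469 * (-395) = -1 * 5^1 * 7^1 * 67^1 * 79^1 = -185255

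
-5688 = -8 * 711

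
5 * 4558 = 22790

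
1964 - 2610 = -646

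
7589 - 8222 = -633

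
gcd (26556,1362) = 6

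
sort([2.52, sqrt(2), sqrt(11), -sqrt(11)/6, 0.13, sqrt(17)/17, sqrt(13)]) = [-sqrt(11)/6, 0.13, sqrt(17)/17, sqrt(2), 2.52, sqrt(11), sqrt(13)]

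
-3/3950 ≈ -0.000759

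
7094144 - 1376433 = 5717711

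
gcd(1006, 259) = 1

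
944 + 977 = 1921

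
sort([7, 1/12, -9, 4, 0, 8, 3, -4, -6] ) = [-9, -6, -4, 0, 1/12, 3, 4, 7, 8] 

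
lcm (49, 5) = 245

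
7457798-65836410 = -58378612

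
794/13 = 61 + 1/13 ≈ 61.08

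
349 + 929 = 1278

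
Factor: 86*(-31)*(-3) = 2^1*3^1*31^1*43^1 = 7998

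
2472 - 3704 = -1232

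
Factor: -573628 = -1 * 2^2 * 11^1 * 13037^1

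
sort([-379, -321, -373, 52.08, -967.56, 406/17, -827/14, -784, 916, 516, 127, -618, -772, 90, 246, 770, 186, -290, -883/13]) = [-967.56, -784, -772, -618, -379, -373, -321, -290, -883/13, -827/14, 406/17, 52.08, 90, 127, 186, 246, 516, 770, 916]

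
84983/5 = 16996 + 3/5 = 16996.60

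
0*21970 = 0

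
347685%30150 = 16035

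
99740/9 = 11082 + 2/9 ≈ 11082.22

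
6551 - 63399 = -56848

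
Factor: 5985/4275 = 5^(-1) * 7^1 = 7/5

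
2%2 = 0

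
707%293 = 121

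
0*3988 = 0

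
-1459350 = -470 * 3105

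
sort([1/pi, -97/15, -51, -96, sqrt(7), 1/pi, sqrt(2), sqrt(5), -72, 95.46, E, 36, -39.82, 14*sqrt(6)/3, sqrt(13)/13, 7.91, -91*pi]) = [-91*pi, -96, -72, -51, -39.82, -97/15, sqrt(13)/13, 1/pi, 1/pi, sqrt(2), sqrt(5), sqrt(7), E, 7.91, 14*sqrt(6)/3, 36, 95.46]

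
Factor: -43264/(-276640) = 2^3*5^(-1)*7^(-1)*13^1*19^(-1) = 104/665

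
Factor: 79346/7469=2^1 * 7^(-1) * 11^(-1) * 409^1=818/77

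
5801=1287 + 4514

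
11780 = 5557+6223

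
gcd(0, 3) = 3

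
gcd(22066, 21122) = 118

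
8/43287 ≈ 0.000185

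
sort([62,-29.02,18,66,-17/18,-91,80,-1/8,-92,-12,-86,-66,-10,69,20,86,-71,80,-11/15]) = [-92,-91,-86,-71,-66,-29.02,-12,-10,-17/18,-11/15,-1/8,18,20,62,66,69,80,80,86]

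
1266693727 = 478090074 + 788603653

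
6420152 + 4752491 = 11172643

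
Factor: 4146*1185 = 2^1*3^2*5^1*79^1*691^1 = 4913010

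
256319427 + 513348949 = 769668376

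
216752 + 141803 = 358555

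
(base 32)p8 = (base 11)675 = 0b1100101000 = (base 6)3424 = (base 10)808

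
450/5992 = 225/2996 ≈ 0.0751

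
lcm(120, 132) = 1320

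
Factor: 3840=2^8 * 3^1 * 5^1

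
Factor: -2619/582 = -1 * 2^(-1) * 3^2 = -9/2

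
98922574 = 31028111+67894463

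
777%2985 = 777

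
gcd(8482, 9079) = 1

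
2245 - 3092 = -847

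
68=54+14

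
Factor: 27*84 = 2^2*3^4*7^1 = 2268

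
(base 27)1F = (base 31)1B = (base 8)52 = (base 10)42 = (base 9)46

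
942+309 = 1251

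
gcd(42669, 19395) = 3879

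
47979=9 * 5331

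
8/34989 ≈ 0.000229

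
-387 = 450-837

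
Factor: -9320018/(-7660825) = 2^1*5^(-2)*181^(-1)*1693^(-1)*4660009^1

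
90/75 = 6/5 = 1.20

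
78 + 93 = 171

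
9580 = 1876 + 7704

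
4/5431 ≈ 0.000737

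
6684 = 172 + 6512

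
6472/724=1618/181 ≈ 8.94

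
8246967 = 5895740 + 2351227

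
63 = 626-563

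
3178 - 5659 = -2481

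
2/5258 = 1/2629 ≈ 0.000380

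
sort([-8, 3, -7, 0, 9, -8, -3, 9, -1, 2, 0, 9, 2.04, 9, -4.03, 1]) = [-8, -8, -7, -4.03, -3, -1, 0, 0, 1, 2, 2.04, 3, 9, 9, 9, 9]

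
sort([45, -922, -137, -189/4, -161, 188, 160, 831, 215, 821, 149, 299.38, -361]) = [-922, -361, -161, -137, -189/4, 45, 149, 160, 188, 215, 299.38, 821, 831]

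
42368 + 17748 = 60116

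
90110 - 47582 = 42528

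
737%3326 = 737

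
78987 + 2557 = 81544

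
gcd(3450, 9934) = 2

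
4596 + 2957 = 7553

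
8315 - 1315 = 7000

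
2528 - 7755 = -5227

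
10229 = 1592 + 8637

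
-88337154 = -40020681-48316473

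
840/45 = 56/3≈18.67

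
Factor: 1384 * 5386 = 2^4 * 173^1 * 2693^1 = 7454224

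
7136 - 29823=-22687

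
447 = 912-465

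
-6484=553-7037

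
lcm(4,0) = 0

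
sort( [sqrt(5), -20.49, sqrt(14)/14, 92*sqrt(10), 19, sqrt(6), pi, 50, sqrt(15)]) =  [-20.49, sqrt(14)/14, sqrt(5), sqrt(6), pi, sqrt(15), 19, 50, 92*sqrt(10)]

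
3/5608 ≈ 0.000535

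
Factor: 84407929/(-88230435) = -1*3^(-1)*5^(-1)*73^1*83^1*239^(-1)*13931^1*24611^(-1)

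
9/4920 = 3/1640 ≈ 0.00183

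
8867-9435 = -568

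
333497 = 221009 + 112488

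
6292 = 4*1573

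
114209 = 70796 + 43413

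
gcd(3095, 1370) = 5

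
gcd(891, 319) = 11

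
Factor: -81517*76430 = -1*2^1*5^1*7643^1*81517^1 = -6230344310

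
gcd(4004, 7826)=182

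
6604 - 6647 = -43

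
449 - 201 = 248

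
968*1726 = 1670768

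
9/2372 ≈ 0.00379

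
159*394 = 62646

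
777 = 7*111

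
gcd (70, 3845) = 5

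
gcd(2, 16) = 2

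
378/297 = 1 + 3/11 ≈ 1.27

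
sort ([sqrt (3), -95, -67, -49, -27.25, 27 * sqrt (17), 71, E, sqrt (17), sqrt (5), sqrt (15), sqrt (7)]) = [-95, -67, -49, -27.25, sqrt (3), sqrt (5), sqrt (7), E, sqrt (15), sqrt (17), 71, 27 * sqrt (17)]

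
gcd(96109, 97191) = 1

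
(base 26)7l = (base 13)128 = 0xcb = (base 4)3023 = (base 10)203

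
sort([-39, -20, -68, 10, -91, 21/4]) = [-91, -68, -39, -20, 21/4, 10]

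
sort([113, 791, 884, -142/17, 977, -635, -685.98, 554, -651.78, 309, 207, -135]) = [-685.98, -651.78, -635, -135, -142/17, 113, 207, 309, 554, 791, 884, 977]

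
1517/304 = 4 + 301/304 ≈ 4.99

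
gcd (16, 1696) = 16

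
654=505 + 149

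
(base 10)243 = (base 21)bc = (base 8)363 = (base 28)8j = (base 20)c3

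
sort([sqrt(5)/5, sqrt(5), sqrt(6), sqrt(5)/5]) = [sqrt(5)/5, sqrt(5)/5, sqrt(5), sqrt(6)]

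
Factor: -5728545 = -1 * 3^2 * 5^1 * 127301^1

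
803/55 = 73/5 = 14.60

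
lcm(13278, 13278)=13278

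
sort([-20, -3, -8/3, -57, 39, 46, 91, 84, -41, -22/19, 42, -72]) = [-72, -57, -41, -20, -3, -8/3, -22/19, 39, 42, 46, 84, 91]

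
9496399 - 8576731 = 919668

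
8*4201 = 33608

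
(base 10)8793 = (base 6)104413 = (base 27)c1i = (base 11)6674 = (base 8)21131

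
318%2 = 0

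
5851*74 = 432974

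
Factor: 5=5^1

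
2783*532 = 1480556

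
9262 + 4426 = 13688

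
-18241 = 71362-89603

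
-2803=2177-4980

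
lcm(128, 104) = 1664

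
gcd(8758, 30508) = 58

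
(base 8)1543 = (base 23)1eg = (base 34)ph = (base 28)12r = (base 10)867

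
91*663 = 60333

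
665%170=155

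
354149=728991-374842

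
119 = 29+90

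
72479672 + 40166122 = 112645794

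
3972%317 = 168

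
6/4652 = 3/2326≈0.00129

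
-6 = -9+3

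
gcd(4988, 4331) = 1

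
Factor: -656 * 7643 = -1 * 2^4 * 41^1 * 7643^1 = -5013808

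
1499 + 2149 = 3648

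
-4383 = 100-4483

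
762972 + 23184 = 786156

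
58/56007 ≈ 0.00104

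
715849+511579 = 1227428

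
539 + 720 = 1259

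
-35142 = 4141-39283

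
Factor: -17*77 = -1*7^1*11^1*17^1 = -1309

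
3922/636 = 6 + 1/6 ≈ 6.17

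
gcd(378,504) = 126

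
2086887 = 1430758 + 656129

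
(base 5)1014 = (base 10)134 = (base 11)112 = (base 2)10000110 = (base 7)251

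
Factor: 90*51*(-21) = -1*2^1*3^4*5^1*7^1*17^1 = -96390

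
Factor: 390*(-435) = -1*2^1*3^2*5^2*13^1*29^1 = -169650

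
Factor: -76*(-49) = 2^2*7^2*19^1 = 3724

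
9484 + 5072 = 14556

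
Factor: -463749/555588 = -1*2^(-2)*3^(-1)*13^1*47^1*61^(-1) = -611/732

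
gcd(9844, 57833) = 1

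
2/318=1/159 ≈ 0.00629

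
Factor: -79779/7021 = -1*3^1*17^ (-1)*29^1*59^ (-1)*131^1 = -11397/1003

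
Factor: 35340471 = 3^2*3926719^1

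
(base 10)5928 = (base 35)4td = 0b1011100101000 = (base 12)3520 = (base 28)7fk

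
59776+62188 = 121964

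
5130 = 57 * 90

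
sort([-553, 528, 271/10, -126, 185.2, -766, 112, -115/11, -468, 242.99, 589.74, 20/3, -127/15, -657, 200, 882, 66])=[-766, -657, -553, -468, -126, -115/11, -127/15, 20/3, 271/10, 66, 112, 185.2, 200, 242.99, 528, 589.74, 882]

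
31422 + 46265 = 77687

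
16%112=16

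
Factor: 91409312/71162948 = 2^3*53^1*53897^1*17790737^(-1) = 22852328/17790737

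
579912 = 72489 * 8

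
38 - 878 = -840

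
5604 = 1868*3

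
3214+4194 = 7408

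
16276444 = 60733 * 268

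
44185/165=8837/33 ≈ 267.79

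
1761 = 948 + 813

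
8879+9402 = 18281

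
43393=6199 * 7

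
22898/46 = 497 + 18/23 ≈ 497.78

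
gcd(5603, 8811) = 1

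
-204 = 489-693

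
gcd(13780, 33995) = 65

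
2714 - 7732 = -5018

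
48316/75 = 644+16/75≈644.21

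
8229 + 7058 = 15287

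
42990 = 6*7165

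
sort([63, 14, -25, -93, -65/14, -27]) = [-93, -27, -25, -65/14, 14, 63]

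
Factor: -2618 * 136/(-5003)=2^4 * 7^1 * 11^1 * 17^2 * 5003^(-1)=356048/5003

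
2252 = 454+1798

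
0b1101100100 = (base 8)1544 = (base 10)868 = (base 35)os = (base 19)27d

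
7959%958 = 295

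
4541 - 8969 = -4428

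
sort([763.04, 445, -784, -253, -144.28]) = [-784, -253, -144.28, 445, 763.04]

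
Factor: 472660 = 2^2*5^1*23633^1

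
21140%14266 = 6874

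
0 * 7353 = 0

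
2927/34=86 + 3/34 ≈ 86.09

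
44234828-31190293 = 13044535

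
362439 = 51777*7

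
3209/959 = 3 + 332/959 ≈ 3.35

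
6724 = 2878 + 3846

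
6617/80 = 82 + 57/80 ≈ 82.71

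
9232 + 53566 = 62798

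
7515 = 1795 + 5720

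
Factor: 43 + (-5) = 2^1*19^1 = 38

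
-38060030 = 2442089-40502119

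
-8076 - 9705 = -17781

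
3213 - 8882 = -5669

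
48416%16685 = 15046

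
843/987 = 281/329 ≈ 0.854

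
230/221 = 1 + 9/221 ≈ 1.04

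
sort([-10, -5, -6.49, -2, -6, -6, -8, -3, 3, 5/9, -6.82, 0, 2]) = [-10, -8, -6.82, -6.49, -6, -6, -5, -3, -2, 0, 5/9, 2, 3]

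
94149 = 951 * 99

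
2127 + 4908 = 7035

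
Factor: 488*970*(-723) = -1*2^4*3^1*5^1*61^1*97^1*241^1 = -342239280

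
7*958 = 6706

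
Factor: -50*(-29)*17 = 2^1*5^2*17^1*29^1 = 24650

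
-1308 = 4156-5464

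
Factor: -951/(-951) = 1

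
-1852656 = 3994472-5847128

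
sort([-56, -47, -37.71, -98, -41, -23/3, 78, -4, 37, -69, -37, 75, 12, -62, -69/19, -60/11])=[-98, -69, -62, -56, -47, -41, -37.71, -37, -23/3, -60/11, -4, -69/19, 12, 37, 75, 78]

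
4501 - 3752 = 749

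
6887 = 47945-41058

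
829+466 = 1295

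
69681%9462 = 3447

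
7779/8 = 972 + 3/8 ≈ 972.38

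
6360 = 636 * 10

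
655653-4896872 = -4241219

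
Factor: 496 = 2^4 * 31^1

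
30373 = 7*4339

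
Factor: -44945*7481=-1*5^1*89^1*101^1*7481^1=-336233545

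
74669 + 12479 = 87148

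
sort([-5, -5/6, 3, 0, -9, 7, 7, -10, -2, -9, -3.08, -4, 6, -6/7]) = [-10, -9, -9, -5, -4, -3.08, -2, -6/7, -5/6, 0, 3, 6, 7, 7]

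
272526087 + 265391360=537917447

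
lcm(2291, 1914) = 151206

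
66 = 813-747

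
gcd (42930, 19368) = 18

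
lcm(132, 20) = 660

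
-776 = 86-862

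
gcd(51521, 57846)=1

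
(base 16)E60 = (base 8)7140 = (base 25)5M5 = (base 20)940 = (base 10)3680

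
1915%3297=1915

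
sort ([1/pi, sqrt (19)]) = [1/pi, sqrt (19)]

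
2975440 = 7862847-4887407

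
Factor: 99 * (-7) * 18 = -1 * 2^1 * 3^4 * 7^1 * 11^1 = -12474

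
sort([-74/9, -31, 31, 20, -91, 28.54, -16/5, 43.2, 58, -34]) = [-91, -34, -31, -74/9, -16/5, 20, 28.54, 31, 43.2, 58]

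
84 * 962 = 80808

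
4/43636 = 1/10909 ≈ 0.0000917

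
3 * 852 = 2556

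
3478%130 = 98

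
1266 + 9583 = 10849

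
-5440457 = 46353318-51793775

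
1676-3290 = -1614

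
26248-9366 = 16882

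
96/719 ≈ 0.134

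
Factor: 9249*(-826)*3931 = -1*2^1*3^1*7^1*59^1*3083^1*3931^1 = -30031558494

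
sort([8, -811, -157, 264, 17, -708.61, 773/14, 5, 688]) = [-811, -708.61, -157, 5, 8, 17, 773/14, 264, 688]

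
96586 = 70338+26248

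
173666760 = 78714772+94951988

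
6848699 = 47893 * 143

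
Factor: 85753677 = 3^1*199^1*379^2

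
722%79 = 11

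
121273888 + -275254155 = -153980267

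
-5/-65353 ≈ 0.0000765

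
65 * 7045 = 457925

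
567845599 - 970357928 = -402512329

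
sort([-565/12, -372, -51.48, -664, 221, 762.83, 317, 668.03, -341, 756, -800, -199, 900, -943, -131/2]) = [-943, -800, -664, -372, -341, -199, -131/2, -51.48, -565/12, 221, 317, 668.03, 756, 762.83, 900]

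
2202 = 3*734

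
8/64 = 1/8 = 0.125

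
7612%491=247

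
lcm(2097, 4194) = 4194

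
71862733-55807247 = 16055486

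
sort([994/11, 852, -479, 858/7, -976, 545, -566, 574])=[-976, -566, -479, 994/11, 858/7, 545, 574, 852]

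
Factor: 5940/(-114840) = -1 * 2^(-1) * 3^1 * 29^(-1) = -3/58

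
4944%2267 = 410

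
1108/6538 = 554/3269 ≈ 0.169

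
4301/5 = 860 + 1/5 = 860.20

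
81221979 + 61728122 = 142950101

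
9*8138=73242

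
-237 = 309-546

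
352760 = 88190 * 4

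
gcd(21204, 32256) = 36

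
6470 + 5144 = 11614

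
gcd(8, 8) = 8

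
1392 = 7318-5926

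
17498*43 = 752414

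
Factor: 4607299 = 4607299^1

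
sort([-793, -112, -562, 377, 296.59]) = [-793, -562, -112, 296.59, 377]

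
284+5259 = 5543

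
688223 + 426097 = 1114320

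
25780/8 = 6445/2 = 3222.50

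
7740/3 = 2580 = 2580.00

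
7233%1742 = 265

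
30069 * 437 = 13140153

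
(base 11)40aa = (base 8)12504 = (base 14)1dac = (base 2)1010101000100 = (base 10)5444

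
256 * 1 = 256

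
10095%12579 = 10095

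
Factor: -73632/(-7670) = 2^4 * 3^1 * 5^(-1) = 48/5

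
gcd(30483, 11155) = 1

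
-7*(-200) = 1400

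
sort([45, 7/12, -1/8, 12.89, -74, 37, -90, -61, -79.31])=[-90, -79.31, -74, -61, -1/8, 7/12, 12.89, 37, 45]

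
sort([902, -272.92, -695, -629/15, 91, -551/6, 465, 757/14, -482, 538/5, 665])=[-695, -482, -272.92, -551/6, -629/15, 757/14, 91, 538/5, 465, 665, 902]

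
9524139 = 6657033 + 2867106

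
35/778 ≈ 0.0450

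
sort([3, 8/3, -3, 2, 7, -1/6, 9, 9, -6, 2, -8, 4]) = [-8, -6, -3, -1/6, 2, 2, 8/3, 3, 4, 7, 9, 9]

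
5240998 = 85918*61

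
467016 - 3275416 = -2808400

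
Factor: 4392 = 2^3 * 3^2 * 61^1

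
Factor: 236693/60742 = 2^(-1)*11^(-2)*23^1*41^1 = 943/242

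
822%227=141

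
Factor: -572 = -1 * 2^2 * 11^1 * 13^1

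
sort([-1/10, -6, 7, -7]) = [-7, -6, -1/10, 7]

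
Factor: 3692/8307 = 2^2 * 3^(-2) = 4/9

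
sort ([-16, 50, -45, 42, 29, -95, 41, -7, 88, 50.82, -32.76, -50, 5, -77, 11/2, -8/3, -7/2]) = [-95, -77, -50, -45, -32.76, -16, -7, -7/2, -8/3, 5, 11/2, 29, 41, 42, 50, 50.82, 88]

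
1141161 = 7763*147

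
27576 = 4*6894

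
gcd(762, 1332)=6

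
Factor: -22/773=-1*2^1*11^1*773^(-1)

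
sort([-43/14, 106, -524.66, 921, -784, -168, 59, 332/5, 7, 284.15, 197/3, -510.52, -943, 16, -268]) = [-943, -784, -524.66, -510.52, -268, -168, -43/14, 7, 16, 59, 197/3, 332/5, 106, 284.15, 921]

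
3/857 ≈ 0.00350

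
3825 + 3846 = 7671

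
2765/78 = 35 + 35/78 ≈ 35.45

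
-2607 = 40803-43410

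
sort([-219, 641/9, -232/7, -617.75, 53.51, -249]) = [-617.75, -249, -219, -232/7, 53.51, 641/9]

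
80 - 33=47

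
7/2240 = 1/320 ≈ 0.00313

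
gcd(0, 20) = 20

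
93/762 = 31/254≈0.122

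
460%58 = 54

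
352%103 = 43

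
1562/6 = 781/3 ≈ 260.33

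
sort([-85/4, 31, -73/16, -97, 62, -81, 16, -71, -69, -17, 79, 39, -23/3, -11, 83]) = [-97, -81, -71, -69, -85/4, -17, -11, -23/3, -73/16, 16, 31, 39, 62, 79, 83]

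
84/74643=28/24881 ≈ 0.00113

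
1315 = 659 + 656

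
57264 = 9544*6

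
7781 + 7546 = 15327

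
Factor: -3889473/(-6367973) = 3^1 * 7^2 * 61^(-1) * 26459^1 * 104393^(-1)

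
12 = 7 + 5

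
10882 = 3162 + 7720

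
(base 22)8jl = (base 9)5820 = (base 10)4311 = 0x10d7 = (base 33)3vl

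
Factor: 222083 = 337^1*659^1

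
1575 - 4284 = -2709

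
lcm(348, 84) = 2436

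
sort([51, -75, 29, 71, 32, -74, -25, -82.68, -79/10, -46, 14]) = [-82.68, -75, -74, -46, -25, -79/10, 14, 29, 32, 51, 71]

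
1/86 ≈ 0.0116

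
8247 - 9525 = -1278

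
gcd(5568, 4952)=8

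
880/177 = 4 + 172/177 ≈ 4.97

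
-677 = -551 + -126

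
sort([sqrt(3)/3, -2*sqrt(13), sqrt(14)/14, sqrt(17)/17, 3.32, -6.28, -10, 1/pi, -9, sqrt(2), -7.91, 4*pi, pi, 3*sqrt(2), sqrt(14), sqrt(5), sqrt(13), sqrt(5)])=[-10, -9, -7.91, -2*sqrt(13), -6.28, sqrt(17)/17, sqrt(14)/14, 1/pi, sqrt(3)/3, sqrt(2), sqrt(5), sqrt(5), pi, 3.32, sqrt(13), sqrt(14), 3*sqrt(2), 4*pi]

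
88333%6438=4639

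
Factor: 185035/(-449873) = -1*5^1*23^1*379^(-1)*1187^(-1)*1609^1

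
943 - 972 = -29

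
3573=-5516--9089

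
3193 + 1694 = 4887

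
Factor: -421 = -1*421^1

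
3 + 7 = 10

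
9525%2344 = 149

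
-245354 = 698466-943820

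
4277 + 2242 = 6519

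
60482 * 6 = 362892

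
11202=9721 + 1481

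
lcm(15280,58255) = 932080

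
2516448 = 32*78639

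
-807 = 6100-6907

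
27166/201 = 135+31/201 ≈ 135.15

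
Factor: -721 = -1 * 7^1 * 103^1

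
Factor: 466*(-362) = -1*2^2*181^1*233^1 = -168692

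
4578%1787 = 1004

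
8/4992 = 1/624 ≈ 0.00160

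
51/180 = 17/60 ≈ 0.283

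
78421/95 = 825+46/95 ≈ 825.48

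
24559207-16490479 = 8068728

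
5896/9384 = 737/1173 ≈ 0.628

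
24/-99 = -8/33 ≈ -0.242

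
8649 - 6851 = 1798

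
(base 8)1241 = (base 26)pn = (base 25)11n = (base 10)673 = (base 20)1dd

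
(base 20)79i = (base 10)2998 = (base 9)4101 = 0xbb6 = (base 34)2k6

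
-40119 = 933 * (-43)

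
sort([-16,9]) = [-16,9]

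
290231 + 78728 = 368959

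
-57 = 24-81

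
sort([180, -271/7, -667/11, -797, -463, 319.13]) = [-797, -463, -667/11, -271/7, 180, 319.13]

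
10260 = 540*19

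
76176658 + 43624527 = 119801185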